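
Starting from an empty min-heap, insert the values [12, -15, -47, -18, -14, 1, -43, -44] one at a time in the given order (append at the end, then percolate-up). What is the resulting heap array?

[-47, -44, -43, -18, -14, 1, -15, 12]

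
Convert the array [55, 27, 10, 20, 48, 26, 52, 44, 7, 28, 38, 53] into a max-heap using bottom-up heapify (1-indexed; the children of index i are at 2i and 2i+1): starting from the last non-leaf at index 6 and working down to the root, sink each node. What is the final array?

[55, 48, 53, 44, 38, 26, 52, 20, 7, 28, 27, 10]

sift down from index 6:
  26 vs only child 53 at index 12, swap → [55, 27, 10, 20, 48, 53, 52, 44, 7, 28, 38, 26]
sift down from index 5: already satisfies heap property
sift down from index 4:
  20 vs larger child 44 at index 8, swap → [55, 27, 10, 44, 48, 53, 52, 20, 7, 28, 38, 26]
sift down from index 3:
  10 vs larger child 53 at index 6, swap → [55, 27, 53, 44, 48, 10, 52, 20, 7, 28, 38, 26]
  10 vs only child 26 at index 12, swap → [55, 27, 53, 44, 48, 26, 52, 20, 7, 28, 38, 10]
sift down from index 2:
  27 vs larger child 48 at index 5, swap → [55, 48, 53, 44, 27, 26, 52, 20, 7, 28, 38, 10]
  27 vs larger child 38 at index 11, swap → [55, 48, 53, 44, 38, 26, 52, 20, 7, 28, 27, 10]
sift down from index 1: already satisfies heap property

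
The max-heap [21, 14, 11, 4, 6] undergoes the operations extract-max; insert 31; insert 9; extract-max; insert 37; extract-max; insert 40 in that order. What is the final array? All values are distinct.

extract-max → returns 21:
  remove root 21; move last element 6 to root → [6, 14, 11, 4]
  6 vs larger child 14 at index 1, swap → [14, 6, 11, 4]
insert 31:
  append 31 at index 4 → [14, 6, 11, 4, 31]
  31 > parent 6 at index 1, swap → [14, 31, 11, 4, 6]
  31 > parent 14 at index 0, swap → [31, 14, 11, 4, 6]
insert 9:
  append 9 at index 5 → [31, 14, 11, 4, 6, 9] (no swap needed)
extract-max → returns 31:
  remove root 31; move last element 9 to root → [9, 14, 11, 4, 6]
  9 vs larger child 14 at index 1, swap → [14, 9, 11, 4, 6]
insert 37:
  append 37 at index 5 → [14, 9, 11, 4, 6, 37]
  37 > parent 11 at index 2, swap → [14, 9, 37, 4, 6, 11]
  37 > parent 14 at index 0, swap → [37, 9, 14, 4, 6, 11]
extract-max → returns 37:
  remove root 37; move last element 11 to root → [11, 9, 14, 4, 6]
  11 vs larger child 14 at index 2, swap → [14, 9, 11, 4, 6]
insert 40:
  append 40 at index 5 → [14, 9, 11, 4, 6, 40]
  40 > parent 11 at index 2, swap → [14, 9, 40, 4, 6, 11]
  40 > parent 14 at index 0, swap → [40, 9, 14, 4, 6, 11]

[40, 9, 14, 4, 6, 11]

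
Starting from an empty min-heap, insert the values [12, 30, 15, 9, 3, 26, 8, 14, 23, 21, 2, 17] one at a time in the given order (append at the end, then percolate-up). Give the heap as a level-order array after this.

[2, 3, 8, 14, 9, 17, 15, 30, 23, 21, 12, 26]

Insert 12:
  append 12 at index 0 → [12] (no swap needed)
Insert 30:
  append 30 at index 1 → [12, 30] (no swap needed)
Insert 15:
  append 15 at index 2 → [12, 30, 15] (no swap needed)
Insert 9:
  append 9 at index 3 → [12, 30, 15, 9]
  9 < parent 30 at index 1, swap → [12, 9, 15, 30]
  9 < parent 12 at index 0, swap → [9, 12, 15, 30]
Insert 3:
  append 3 at index 4 → [9, 12, 15, 30, 3]
  3 < parent 12 at index 1, swap → [9, 3, 15, 30, 12]
  3 < parent 9 at index 0, swap → [3, 9, 15, 30, 12]
Insert 26:
  append 26 at index 5 → [3, 9, 15, 30, 12, 26] (no swap needed)
Insert 8:
  append 8 at index 6 → [3, 9, 15, 30, 12, 26, 8]
  8 < parent 15 at index 2, swap → [3, 9, 8, 30, 12, 26, 15]
Insert 14:
  append 14 at index 7 → [3, 9, 8, 30, 12, 26, 15, 14]
  14 < parent 30 at index 3, swap → [3, 9, 8, 14, 12, 26, 15, 30]
Insert 23:
  append 23 at index 8 → [3, 9, 8, 14, 12, 26, 15, 30, 23] (no swap needed)
Insert 21:
  append 21 at index 9 → [3, 9, 8, 14, 12, 26, 15, 30, 23, 21] (no swap needed)
Insert 2:
  append 2 at index 10 → [3, 9, 8, 14, 12, 26, 15, 30, 23, 21, 2]
  2 < parent 12 at index 4, swap → [3, 9, 8, 14, 2, 26, 15, 30, 23, 21, 12]
  2 < parent 9 at index 1, swap → [3, 2, 8, 14, 9, 26, 15, 30, 23, 21, 12]
  2 < parent 3 at index 0, swap → [2, 3, 8, 14, 9, 26, 15, 30, 23, 21, 12]
Insert 17:
  append 17 at index 11 → [2, 3, 8, 14, 9, 26, 15, 30, 23, 21, 12, 17]
  17 < parent 26 at index 5, swap → [2, 3, 8, 14, 9, 17, 15, 30, 23, 21, 12, 26]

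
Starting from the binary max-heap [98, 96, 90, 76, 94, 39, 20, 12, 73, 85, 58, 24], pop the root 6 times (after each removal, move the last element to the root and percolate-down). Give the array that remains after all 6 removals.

[73, 58, 39, 12, 20, 24]

extract-max #1 returns 98:
  remove root 98; move last element 24 to root → [24, 96, 90, 76, 94, 39, 20, 12, 73, 85, 58]
  24 vs larger child 96 at index 1, swap → [96, 24, 90, 76, 94, 39, 20, 12, 73, 85, 58]
  24 vs larger child 94 at index 4, swap → [96, 94, 90, 76, 24, 39, 20, 12, 73, 85, 58]
  24 vs larger child 85 at index 9, swap → [96, 94, 90, 76, 85, 39, 20, 12, 73, 24, 58]
extract-max #2 returns 96:
  remove root 96; move last element 58 to root → [58, 94, 90, 76, 85, 39, 20, 12, 73, 24]
  58 vs larger child 94 at index 1, swap → [94, 58, 90, 76, 85, 39, 20, 12, 73, 24]
  58 vs larger child 85 at index 4, swap → [94, 85, 90, 76, 58, 39, 20, 12, 73, 24]
extract-max #3 returns 94:
  remove root 94; move last element 24 to root → [24, 85, 90, 76, 58, 39, 20, 12, 73]
  24 vs larger child 90 at index 2, swap → [90, 85, 24, 76, 58, 39, 20, 12, 73]
  24 vs larger child 39 at index 5, swap → [90, 85, 39, 76, 58, 24, 20, 12, 73]
extract-max #4 returns 90:
  remove root 90; move last element 73 to root → [73, 85, 39, 76, 58, 24, 20, 12]
  73 vs larger child 85 at index 1, swap → [85, 73, 39, 76, 58, 24, 20, 12]
  73 vs larger child 76 at index 3, swap → [85, 76, 39, 73, 58, 24, 20, 12]
extract-max #5 returns 85:
  remove root 85; move last element 12 to root → [12, 76, 39, 73, 58, 24, 20]
  12 vs larger child 76 at index 1, swap → [76, 12, 39, 73, 58, 24, 20]
  12 vs larger child 73 at index 3, swap → [76, 73, 39, 12, 58, 24, 20]
extract-max #6 returns 76:
  remove root 76; move last element 20 to root → [20, 73, 39, 12, 58, 24]
  20 vs larger child 73 at index 1, swap → [73, 20, 39, 12, 58, 24]
  20 vs larger child 58 at index 4, swap → [73, 58, 39, 12, 20, 24]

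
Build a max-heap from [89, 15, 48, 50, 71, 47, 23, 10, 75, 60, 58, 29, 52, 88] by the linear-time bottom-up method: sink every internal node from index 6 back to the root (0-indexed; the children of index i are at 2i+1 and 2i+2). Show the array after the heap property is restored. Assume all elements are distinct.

[89, 75, 88, 50, 71, 52, 48, 10, 15, 60, 58, 29, 47, 23]

sift down from index 6:
  23 vs only child 88 at index 13, swap → [89, 15, 48, 50, 71, 47, 88, 10, 75, 60, 58, 29, 52, 23]
sift down from index 5:
  47 vs larger child 52 at index 12, swap → [89, 15, 48, 50, 71, 52, 88, 10, 75, 60, 58, 29, 47, 23]
sift down from index 4: already satisfies heap property
sift down from index 3:
  50 vs larger child 75 at index 8, swap → [89, 15, 48, 75, 71, 52, 88, 10, 50, 60, 58, 29, 47, 23]
sift down from index 2:
  48 vs larger child 88 at index 6, swap → [89, 15, 88, 75, 71, 52, 48, 10, 50, 60, 58, 29, 47, 23]
sift down from index 1:
  15 vs larger child 75 at index 3, swap → [89, 75, 88, 15, 71, 52, 48, 10, 50, 60, 58, 29, 47, 23]
  15 vs larger child 50 at index 8, swap → [89, 75, 88, 50, 71, 52, 48, 10, 15, 60, 58, 29, 47, 23]
sift down from index 0: already satisfies heap property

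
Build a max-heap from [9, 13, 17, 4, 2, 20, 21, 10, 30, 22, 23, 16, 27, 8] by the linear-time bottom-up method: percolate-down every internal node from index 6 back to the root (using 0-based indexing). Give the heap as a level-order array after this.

[30, 23, 27, 13, 22, 20, 21, 10, 4, 9, 2, 16, 17, 8]

sift down from index 6: already satisfies heap property
sift down from index 5:
  20 vs larger child 27 at index 12, swap → [9, 13, 17, 4, 2, 27, 21, 10, 30, 22, 23, 16, 20, 8]
sift down from index 4:
  2 vs larger child 23 at index 10, swap → [9, 13, 17, 4, 23, 27, 21, 10, 30, 22, 2, 16, 20, 8]
sift down from index 3:
  4 vs larger child 30 at index 8, swap → [9, 13, 17, 30, 23, 27, 21, 10, 4, 22, 2, 16, 20, 8]
sift down from index 2:
  17 vs larger child 27 at index 5, swap → [9, 13, 27, 30, 23, 17, 21, 10, 4, 22, 2, 16, 20, 8]
  17 vs larger child 20 at index 12, swap → [9, 13, 27, 30, 23, 20, 21, 10, 4, 22, 2, 16, 17, 8]
sift down from index 1:
  13 vs larger child 30 at index 3, swap → [9, 30, 27, 13, 23, 20, 21, 10, 4, 22, 2, 16, 17, 8]
sift down from index 0:
  9 vs larger child 30 at index 1, swap → [30, 9, 27, 13, 23, 20, 21, 10, 4, 22, 2, 16, 17, 8]
  9 vs larger child 23 at index 4, swap → [30, 23, 27, 13, 9, 20, 21, 10, 4, 22, 2, 16, 17, 8]
  9 vs larger child 22 at index 9, swap → [30, 23, 27, 13, 22, 20, 21, 10, 4, 9, 2, 16, 17, 8]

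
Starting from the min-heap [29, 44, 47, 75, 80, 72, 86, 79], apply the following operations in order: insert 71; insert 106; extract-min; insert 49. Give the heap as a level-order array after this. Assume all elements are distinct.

insert 71:
  append 71 at index 8 → [29, 44, 47, 75, 80, 72, 86, 79, 71]
  71 < parent 75 at index 3, swap → [29, 44, 47, 71, 80, 72, 86, 79, 75]
insert 106:
  append 106 at index 9 → [29, 44, 47, 71, 80, 72, 86, 79, 75, 106] (no swap needed)
extract-min → returns 29:
  remove root 29; move last element 106 to root → [106, 44, 47, 71, 80, 72, 86, 79, 75]
  106 vs smaller child 44 at index 1, swap → [44, 106, 47, 71, 80, 72, 86, 79, 75]
  106 vs smaller child 71 at index 3, swap → [44, 71, 47, 106, 80, 72, 86, 79, 75]
  106 vs smaller child 75 at index 8, swap → [44, 71, 47, 75, 80, 72, 86, 79, 106]
insert 49:
  append 49 at index 9 → [44, 71, 47, 75, 80, 72, 86, 79, 106, 49]
  49 < parent 80 at index 4, swap → [44, 71, 47, 75, 49, 72, 86, 79, 106, 80]
  49 < parent 71 at index 1, swap → [44, 49, 47, 75, 71, 72, 86, 79, 106, 80]

[44, 49, 47, 75, 71, 72, 86, 79, 106, 80]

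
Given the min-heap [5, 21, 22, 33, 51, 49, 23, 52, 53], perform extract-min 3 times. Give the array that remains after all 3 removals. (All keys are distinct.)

extract-min #1 returns 5:
  remove root 5; move last element 53 to root → [53, 21, 22, 33, 51, 49, 23, 52]
  53 vs smaller child 21 at index 1, swap → [21, 53, 22, 33, 51, 49, 23, 52]
  53 vs smaller child 33 at index 3, swap → [21, 33, 22, 53, 51, 49, 23, 52]
  53 vs only child 52 at index 7, swap → [21, 33, 22, 52, 51, 49, 23, 53]
extract-min #2 returns 21:
  remove root 21; move last element 53 to root → [53, 33, 22, 52, 51, 49, 23]
  53 vs smaller child 22 at index 2, swap → [22, 33, 53, 52, 51, 49, 23]
  53 vs smaller child 23 at index 6, swap → [22, 33, 23, 52, 51, 49, 53]
extract-min #3 returns 22:
  remove root 22; move last element 53 to root → [53, 33, 23, 52, 51, 49]
  53 vs smaller child 23 at index 2, swap → [23, 33, 53, 52, 51, 49]
  53 vs only child 49 at index 5, swap → [23, 33, 49, 52, 51, 53]

[23, 33, 49, 52, 51, 53]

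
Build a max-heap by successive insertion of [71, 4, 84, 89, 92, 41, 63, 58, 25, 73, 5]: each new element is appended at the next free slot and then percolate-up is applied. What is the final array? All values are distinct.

[92, 89, 71, 58, 84, 41, 63, 4, 25, 73, 5]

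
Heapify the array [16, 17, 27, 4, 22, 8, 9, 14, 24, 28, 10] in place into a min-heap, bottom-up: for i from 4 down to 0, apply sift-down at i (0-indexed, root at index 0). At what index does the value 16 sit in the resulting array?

4

sift down from index 4:
  22 vs smaller child 10 at index 10, swap → [16, 17, 27, 4, 10, 8, 9, 14, 24, 28, 22]
sift down from index 3: already satisfies heap property
sift down from index 2:
  27 vs smaller child 8 at index 5, swap → [16, 17, 8, 4, 10, 27, 9, 14, 24, 28, 22]
sift down from index 1:
  17 vs smaller child 4 at index 3, swap → [16, 4, 8, 17, 10, 27, 9, 14, 24, 28, 22]
  17 vs smaller child 14 at index 7, swap → [16, 4, 8, 14, 10, 27, 9, 17, 24, 28, 22]
sift down from index 0:
  16 vs smaller child 4 at index 1, swap → [4, 16, 8, 14, 10, 27, 9, 17, 24, 28, 22]
  16 vs smaller child 10 at index 4, swap → [4, 10, 8, 14, 16, 27, 9, 17, 24, 28, 22]
resulting array: [4, 10, 8, 14, 16, 27, 9, 17, 24, 28, 22]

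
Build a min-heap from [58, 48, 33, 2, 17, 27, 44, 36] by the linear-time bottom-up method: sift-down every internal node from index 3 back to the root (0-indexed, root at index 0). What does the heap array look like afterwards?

sift down from index 3: already satisfies heap property
sift down from index 2:
  33 vs smaller child 27 at index 5, swap → [58, 48, 27, 2, 17, 33, 44, 36]
sift down from index 1:
  48 vs smaller child 2 at index 3, swap → [58, 2, 27, 48, 17, 33, 44, 36]
  48 vs only child 36 at index 7, swap → [58, 2, 27, 36, 17, 33, 44, 48]
sift down from index 0:
  58 vs smaller child 2 at index 1, swap → [2, 58, 27, 36, 17, 33, 44, 48]
  58 vs smaller child 17 at index 4, swap → [2, 17, 27, 36, 58, 33, 44, 48]

[2, 17, 27, 36, 58, 33, 44, 48]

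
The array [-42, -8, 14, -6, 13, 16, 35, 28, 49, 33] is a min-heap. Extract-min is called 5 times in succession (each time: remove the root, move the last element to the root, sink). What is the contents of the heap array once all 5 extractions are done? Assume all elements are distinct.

extract-min #1 returns -42:
  remove root -42; move last element 33 to root → [33, -8, 14, -6, 13, 16, 35, 28, 49]
  33 vs smaller child -8 at index 1, swap → [-8, 33, 14, -6, 13, 16, 35, 28, 49]
  33 vs smaller child -6 at index 3, swap → [-8, -6, 14, 33, 13, 16, 35, 28, 49]
  33 vs smaller child 28 at index 7, swap → [-8, -6, 14, 28, 13, 16, 35, 33, 49]
extract-min #2 returns -8:
  remove root -8; move last element 49 to root → [49, -6, 14, 28, 13, 16, 35, 33]
  49 vs smaller child -6 at index 1, swap → [-6, 49, 14, 28, 13, 16, 35, 33]
  49 vs smaller child 13 at index 4, swap → [-6, 13, 14, 28, 49, 16, 35, 33]
extract-min #3 returns -6:
  remove root -6; move last element 33 to root → [33, 13, 14, 28, 49, 16, 35]
  33 vs smaller child 13 at index 1, swap → [13, 33, 14, 28, 49, 16, 35]
  33 vs smaller child 28 at index 3, swap → [13, 28, 14, 33, 49, 16, 35]
extract-min #4 returns 13:
  remove root 13; move last element 35 to root → [35, 28, 14, 33, 49, 16]
  35 vs smaller child 14 at index 2, swap → [14, 28, 35, 33, 49, 16]
  35 vs only child 16 at index 5, swap → [14, 28, 16, 33, 49, 35]
extract-min #5 returns 14:
  remove root 14; move last element 35 to root → [35, 28, 16, 33, 49]
  35 vs smaller child 16 at index 2, swap → [16, 28, 35, 33, 49]

[16, 28, 35, 33, 49]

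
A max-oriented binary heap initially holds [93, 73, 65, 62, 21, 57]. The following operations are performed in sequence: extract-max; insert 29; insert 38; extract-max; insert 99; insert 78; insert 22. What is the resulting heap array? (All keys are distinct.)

[99, 78, 65, 62, 21, 29, 38, 57, 22]

extract-max → returns 93:
  remove root 93; move last element 57 to root → [57, 73, 65, 62, 21]
  57 vs larger child 73 at index 1, swap → [73, 57, 65, 62, 21]
  57 vs larger child 62 at index 3, swap → [73, 62, 65, 57, 21]
insert 29:
  append 29 at index 5 → [73, 62, 65, 57, 21, 29] (no swap needed)
insert 38:
  append 38 at index 6 → [73, 62, 65, 57, 21, 29, 38] (no swap needed)
extract-max → returns 73:
  remove root 73; move last element 38 to root → [38, 62, 65, 57, 21, 29]
  38 vs larger child 65 at index 2, swap → [65, 62, 38, 57, 21, 29]
insert 99:
  append 99 at index 6 → [65, 62, 38, 57, 21, 29, 99]
  99 > parent 38 at index 2, swap → [65, 62, 99, 57, 21, 29, 38]
  99 > parent 65 at index 0, swap → [99, 62, 65, 57, 21, 29, 38]
insert 78:
  append 78 at index 7 → [99, 62, 65, 57, 21, 29, 38, 78]
  78 > parent 57 at index 3, swap → [99, 62, 65, 78, 21, 29, 38, 57]
  78 > parent 62 at index 1, swap → [99, 78, 65, 62, 21, 29, 38, 57]
insert 22:
  append 22 at index 8 → [99, 78, 65, 62, 21, 29, 38, 57, 22] (no swap needed)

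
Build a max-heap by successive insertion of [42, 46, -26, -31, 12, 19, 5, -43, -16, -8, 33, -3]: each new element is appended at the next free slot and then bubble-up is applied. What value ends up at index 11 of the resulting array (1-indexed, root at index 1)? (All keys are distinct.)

Insert 42:
  append 42 at index 1 → [42] (no swap needed)
Insert 46:
  append 46 at index 2 → [42, 46]
  46 > parent 42 at index 1, swap → [46, 42]
Insert -26:
  append -26 at index 3 → [46, 42, -26] (no swap needed)
Insert -31:
  append -31 at index 4 → [46, 42, -26, -31] (no swap needed)
Insert 12:
  append 12 at index 5 → [46, 42, -26, -31, 12] (no swap needed)
Insert 19:
  append 19 at index 6 → [46, 42, -26, -31, 12, 19]
  19 > parent -26 at index 3, swap → [46, 42, 19, -31, 12, -26]
Insert 5:
  append 5 at index 7 → [46, 42, 19, -31, 12, -26, 5] (no swap needed)
Insert -43:
  append -43 at index 8 → [46, 42, 19, -31, 12, -26, 5, -43] (no swap needed)
Insert -16:
  append -16 at index 9 → [46, 42, 19, -31, 12, -26, 5, -43, -16]
  -16 > parent -31 at index 4, swap → [46, 42, 19, -16, 12, -26, 5, -43, -31]
Insert -8:
  append -8 at index 10 → [46, 42, 19, -16, 12, -26, 5, -43, -31, -8] (no swap needed)
Insert 33:
  append 33 at index 11 → [46, 42, 19, -16, 12, -26, 5, -43, -31, -8, 33]
  33 > parent 12 at index 5, swap → [46, 42, 19, -16, 33, -26, 5, -43, -31, -8, 12]
Insert -3:
  append -3 at index 12 → [46, 42, 19, -16, 33, -26, 5, -43, -31, -8, 12, -3]
  -3 > parent -26 at index 6, swap → [46, 42, 19, -16, 33, -3, 5, -43, -31, -8, 12, -26]
resulting array: [46, 42, 19, -16, 33, -3, 5, -43, -31, -8, 12, -26]

12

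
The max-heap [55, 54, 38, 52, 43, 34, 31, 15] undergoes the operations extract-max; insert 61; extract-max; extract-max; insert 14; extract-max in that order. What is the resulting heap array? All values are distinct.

extract-max → returns 55:
  remove root 55; move last element 15 to root → [15, 54, 38, 52, 43, 34, 31]
  15 vs larger child 54 at index 1, swap → [54, 15, 38, 52, 43, 34, 31]
  15 vs larger child 52 at index 3, swap → [54, 52, 38, 15, 43, 34, 31]
insert 61:
  append 61 at index 7 → [54, 52, 38, 15, 43, 34, 31, 61]
  61 > parent 15 at index 3, swap → [54, 52, 38, 61, 43, 34, 31, 15]
  61 > parent 52 at index 1, swap → [54, 61, 38, 52, 43, 34, 31, 15]
  61 > parent 54 at index 0, swap → [61, 54, 38, 52, 43, 34, 31, 15]
extract-max → returns 61:
  remove root 61; move last element 15 to root → [15, 54, 38, 52, 43, 34, 31]
  15 vs larger child 54 at index 1, swap → [54, 15, 38, 52, 43, 34, 31]
  15 vs larger child 52 at index 3, swap → [54, 52, 38, 15, 43, 34, 31]
extract-max → returns 54:
  remove root 54; move last element 31 to root → [31, 52, 38, 15, 43, 34]
  31 vs larger child 52 at index 1, swap → [52, 31, 38, 15, 43, 34]
  31 vs larger child 43 at index 4, swap → [52, 43, 38, 15, 31, 34]
insert 14:
  append 14 at index 6 → [52, 43, 38, 15, 31, 34, 14] (no swap needed)
extract-max → returns 52:
  remove root 52; move last element 14 to root → [14, 43, 38, 15, 31, 34]
  14 vs larger child 43 at index 1, swap → [43, 14, 38, 15, 31, 34]
  14 vs larger child 31 at index 4, swap → [43, 31, 38, 15, 14, 34]

[43, 31, 38, 15, 14, 34]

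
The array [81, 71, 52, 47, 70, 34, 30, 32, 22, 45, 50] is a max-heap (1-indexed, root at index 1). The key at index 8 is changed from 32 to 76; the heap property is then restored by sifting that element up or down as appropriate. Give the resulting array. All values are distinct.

set index 8 from 32 to 76 → [81, 71, 52, 47, 70, 34, 30, 76, 22, 45, 50]
76 > parent 47 at index 4, swap → [81, 71, 52, 76, 70, 34, 30, 47, 22, 45, 50]
76 > parent 71 at index 2, swap → [81, 76, 52, 71, 70, 34, 30, 47, 22, 45, 50]

[81, 76, 52, 71, 70, 34, 30, 47, 22, 45, 50]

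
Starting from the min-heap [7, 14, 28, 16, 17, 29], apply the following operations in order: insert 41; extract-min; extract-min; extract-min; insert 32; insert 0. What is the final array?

[0, 29, 17, 41, 32, 28]

insert 41:
  append 41 at index 6 → [7, 14, 28, 16, 17, 29, 41] (no swap needed)
extract-min → returns 7:
  remove root 7; move last element 41 to root → [41, 14, 28, 16, 17, 29]
  41 vs smaller child 14 at index 1, swap → [14, 41, 28, 16, 17, 29]
  41 vs smaller child 16 at index 3, swap → [14, 16, 28, 41, 17, 29]
extract-min → returns 14:
  remove root 14; move last element 29 to root → [29, 16, 28, 41, 17]
  29 vs smaller child 16 at index 1, swap → [16, 29, 28, 41, 17]
  29 vs smaller child 17 at index 4, swap → [16, 17, 28, 41, 29]
extract-min → returns 16:
  remove root 16; move last element 29 to root → [29, 17, 28, 41]
  29 vs smaller child 17 at index 1, swap → [17, 29, 28, 41]
insert 32:
  append 32 at index 4 → [17, 29, 28, 41, 32] (no swap needed)
insert 0:
  append 0 at index 5 → [17, 29, 28, 41, 32, 0]
  0 < parent 28 at index 2, swap → [17, 29, 0, 41, 32, 28]
  0 < parent 17 at index 0, swap → [0, 29, 17, 41, 32, 28]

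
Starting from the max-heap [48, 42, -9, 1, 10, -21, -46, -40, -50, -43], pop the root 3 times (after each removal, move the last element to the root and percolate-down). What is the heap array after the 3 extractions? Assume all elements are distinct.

[1, -40, -9, -50, -43, -21, -46]

extract-max #1 returns 48:
  remove root 48; move last element -43 to root → [-43, 42, -9, 1, 10, -21, -46, -40, -50]
  -43 vs larger child 42 at index 1, swap → [42, -43, -9, 1, 10, -21, -46, -40, -50]
  -43 vs larger child 10 at index 4, swap → [42, 10, -9, 1, -43, -21, -46, -40, -50]
extract-max #2 returns 42:
  remove root 42; move last element -50 to root → [-50, 10, -9, 1, -43, -21, -46, -40]
  -50 vs larger child 10 at index 1, swap → [10, -50, -9, 1, -43, -21, -46, -40]
  -50 vs larger child 1 at index 3, swap → [10, 1, -9, -50, -43, -21, -46, -40]
  -50 vs only child -40 at index 7, swap → [10, 1, -9, -40, -43, -21, -46, -50]
extract-max #3 returns 10:
  remove root 10; move last element -50 to root → [-50, 1, -9, -40, -43, -21, -46]
  -50 vs larger child 1 at index 1, swap → [1, -50, -9, -40, -43, -21, -46]
  -50 vs larger child -40 at index 3, swap → [1, -40, -9, -50, -43, -21, -46]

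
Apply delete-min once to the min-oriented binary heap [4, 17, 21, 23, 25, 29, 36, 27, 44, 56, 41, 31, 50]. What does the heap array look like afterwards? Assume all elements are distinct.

remove root 4; move last element 50 to root → [50, 17, 21, 23, 25, 29, 36, 27, 44, 56, 41, 31]
50 vs smaller child 17 at index 1, swap → [17, 50, 21, 23, 25, 29, 36, 27, 44, 56, 41, 31]
50 vs smaller child 23 at index 3, swap → [17, 23, 21, 50, 25, 29, 36, 27, 44, 56, 41, 31]
50 vs smaller child 27 at index 7, swap → [17, 23, 21, 27, 25, 29, 36, 50, 44, 56, 41, 31]

[17, 23, 21, 27, 25, 29, 36, 50, 44, 56, 41, 31]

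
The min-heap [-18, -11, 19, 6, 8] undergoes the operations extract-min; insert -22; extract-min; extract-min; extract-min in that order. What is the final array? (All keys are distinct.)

[8, 19]

extract-min → returns -18:
  remove root -18; move last element 8 to root → [8, -11, 19, 6]
  8 vs smaller child -11 at index 1, swap → [-11, 8, 19, 6]
  8 vs only child 6 at index 3, swap → [-11, 6, 19, 8]
insert -22:
  append -22 at index 4 → [-11, 6, 19, 8, -22]
  -22 < parent 6 at index 1, swap → [-11, -22, 19, 8, 6]
  -22 < parent -11 at index 0, swap → [-22, -11, 19, 8, 6]
extract-min → returns -22:
  remove root -22; move last element 6 to root → [6, -11, 19, 8]
  6 vs smaller child -11 at index 1, swap → [-11, 6, 19, 8]
extract-min → returns -11:
  remove root -11; move last element 8 to root → [8, 6, 19]
  8 vs smaller child 6 at index 1, swap → [6, 8, 19]
extract-min → returns 6:
  remove root 6; move last element 19 to root → [19, 8]
  19 vs only child 8 at index 1, swap → [8, 19]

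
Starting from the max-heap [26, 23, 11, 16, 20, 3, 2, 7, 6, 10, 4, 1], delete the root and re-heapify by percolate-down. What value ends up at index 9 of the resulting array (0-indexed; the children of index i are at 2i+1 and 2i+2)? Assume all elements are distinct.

1

remove root 26; move last element 1 to root → [1, 23, 11, 16, 20, 3, 2, 7, 6, 10, 4]
1 vs larger child 23 at index 1, swap → [23, 1, 11, 16, 20, 3, 2, 7, 6, 10, 4]
1 vs larger child 20 at index 4, swap → [23, 20, 11, 16, 1, 3, 2, 7, 6, 10, 4]
1 vs larger child 10 at index 9, swap → [23, 20, 11, 16, 10, 3, 2, 7, 6, 1, 4]
resulting array: [23, 20, 11, 16, 10, 3, 2, 7, 6, 1, 4]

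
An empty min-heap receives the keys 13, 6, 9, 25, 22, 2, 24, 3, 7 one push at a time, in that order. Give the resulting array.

[2, 3, 6, 7, 22, 9, 24, 25, 13]

Insert 13:
  append 13 at index 0 → [13] (no swap needed)
Insert 6:
  append 6 at index 1 → [13, 6]
  6 < parent 13 at index 0, swap → [6, 13]
Insert 9:
  append 9 at index 2 → [6, 13, 9] (no swap needed)
Insert 25:
  append 25 at index 3 → [6, 13, 9, 25] (no swap needed)
Insert 22:
  append 22 at index 4 → [6, 13, 9, 25, 22] (no swap needed)
Insert 2:
  append 2 at index 5 → [6, 13, 9, 25, 22, 2]
  2 < parent 9 at index 2, swap → [6, 13, 2, 25, 22, 9]
  2 < parent 6 at index 0, swap → [2, 13, 6, 25, 22, 9]
Insert 24:
  append 24 at index 6 → [2, 13, 6, 25, 22, 9, 24] (no swap needed)
Insert 3:
  append 3 at index 7 → [2, 13, 6, 25, 22, 9, 24, 3]
  3 < parent 25 at index 3, swap → [2, 13, 6, 3, 22, 9, 24, 25]
  3 < parent 13 at index 1, swap → [2, 3, 6, 13, 22, 9, 24, 25]
Insert 7:
  append 7 at index 8 → [2, 3, 6, 13, 22, 9, 24, 25, 7]
  7 < parent 13 at index 3, swap → [2, 3, 6, 7, 22, 9, 24, 25, 13]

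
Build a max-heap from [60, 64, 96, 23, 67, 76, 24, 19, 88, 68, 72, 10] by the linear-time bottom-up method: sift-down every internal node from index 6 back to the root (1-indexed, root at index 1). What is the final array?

sift down from index 6: already satisfies heap property
sift down from index 5:
  67 vs larger child 72 at index 11, swap → [60, 64, 96, 23, 72, 76, 24, 19, 88, 68, 67, 10]
sift down from index 4:
  23 vs larger child 88 at index 9, swap → [60, 64, 96, 88, 72, 76, 24, 19, 23, 68, 67, 10]
sift down from index 3: already satisfies heap property
sift down from index 2:
  64 vs larger child 88 at index 4, swap → [60, 88, 96, 64, 72, 76, 24, 19, 23, 68, 67, 10]
sift down from index 1:
  60 vs larger child 96 at index 3, swap → [96, 88, 60, 64, 72, 76, 24, 19, 23, 68, 67, 10]
  60 vs larger child 76 at index 6, swap → [96, 88, 76, 64, 72, 60, 24, 19, 23, 68, 67, 10]

[96, 88, 76, 64, 72, 60, 24, 19, 23, 68, 67, 10]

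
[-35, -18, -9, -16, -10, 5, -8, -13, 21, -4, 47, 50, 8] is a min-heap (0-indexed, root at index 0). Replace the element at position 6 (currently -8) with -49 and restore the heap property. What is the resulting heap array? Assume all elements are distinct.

[-49, -18, -35, -16, -10, 5, -9, -13, 21, -4, 47, 50, 8]

set index 6 from -8 to -49 → [-35, -18, -9, -16, -10, 5, -49, -13, 21, -4, 47, 50, 8]
-49 < parent -9 at index 2, swap → [-35, -18, -49, -16, -10, 5, -9, -13, 21, -4, 47, 50, 8]
-49 < parent -35 at index 0, swap → [-49, -18, -35, -16, -10, 5, -9, -13, 21, -4, 47, 50, 8]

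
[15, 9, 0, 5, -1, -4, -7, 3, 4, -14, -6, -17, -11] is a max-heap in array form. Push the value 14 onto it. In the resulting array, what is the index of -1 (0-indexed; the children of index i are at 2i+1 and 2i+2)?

4

append 14 at index 13 → [15, 9, 0, 5, -1, -4, -7, 3, 4, -14, -6, -17, -11, 14]
14 > parent -7 at index 6, swap → [15, 9, 0, 5, -1, -4, 14, 3, 4, -14, -6, -17, -11, -7]
14 > parent 0 at index 2, swap → [15, 9, 14, 5, -1, -4, 0, 3, 4, -14, -6, -17, -11, -7]
resulting array: [15, 9, 14, 5, -1, -4, 0, 3, 4, -14, -6, -17, -11, -7]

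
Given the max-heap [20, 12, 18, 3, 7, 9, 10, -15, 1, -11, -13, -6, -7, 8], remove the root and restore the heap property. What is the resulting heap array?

remove root 20; move last element 8 to root → [8, 12, 18, 3, 7, 9, 10, -15, 1, -11, -13, -6, -7]
8 vs larger child 18 at index 2, swap → [18, 12, 8, 3, 7, 9, 10, -15, 1, -11, -13, -6, -7]
8 vs larger child 10 at index 6, swap → [18, 12, 10, 3, 7, 9, 8, -15, 1, -11, -13, -6, -7]

[18, 12, 10, 3, 7, 9, 8, -15, 1, -11, -13, -6, -7]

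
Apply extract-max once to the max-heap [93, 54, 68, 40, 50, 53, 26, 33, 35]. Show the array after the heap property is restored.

remove root 93; move last element 35 to root → [35, 54, 68, 40, 50, 53, 26, 33]
35 vs larger child 68 at index 2, swap → [68, 54, 35, 40, 50, 53, 26, 33]
35 vs larger child 53 at index 5, swap → [68, 54, 53, 40, 50, 35, 26, 33]

[68, 54, 53, 40, 50, 35, 26, 33]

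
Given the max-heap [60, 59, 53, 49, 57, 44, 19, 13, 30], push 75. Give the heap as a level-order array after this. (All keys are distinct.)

[75, 60, 53, 49, 59, 44, 19, 13, 30, 57]

append 75 at index 9 → [60, 59, 53, 49, 57, 44, 19, 13, 30, 75]
75 > parent 57 at index 4, swap → [60, 59, 53, 49, 75, 44, 19, 13, 30, 57]
75 > parent 59 at index 1, swap → [60, 75, 53, 49, 59, 44, 19, 13, 30, 57]
75 > parent 60 at index 0, swap → [75, 60, 53, 49, 59, 44, 19, 13, 30, 57]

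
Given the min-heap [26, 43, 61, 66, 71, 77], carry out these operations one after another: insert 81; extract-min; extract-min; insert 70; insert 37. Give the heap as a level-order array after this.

[37, 66, 61, 81, 71, 77, 70]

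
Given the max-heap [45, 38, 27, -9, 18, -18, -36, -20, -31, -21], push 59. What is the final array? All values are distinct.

append 59 at index 10 → [45, 38, 27, -9, 18, -18, -36, -20, -31, -21, 59]
59 > parent 18 at index 4, swap → [45, 38, 27, -9, 59, -18, -36, -20, -31, -21, 18]
59 > parent 38 at index 1, swap → [45, 59, 27, -9, 38, -18, -36, -20, -31, -21, 18]
59 > parent 45 at index 0, swap → [59, 45, 27, -9, 38, -18, -36, -20, -31, -21, 18]

[59, 45, 27, -9, 38, -18, -36, -20, -31, -21, 18]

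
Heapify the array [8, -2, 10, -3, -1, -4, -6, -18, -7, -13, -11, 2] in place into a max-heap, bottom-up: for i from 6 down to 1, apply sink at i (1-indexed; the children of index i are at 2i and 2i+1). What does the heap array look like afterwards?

[10, -1, 8, -3, -2, 2, -6, -18, -7, -13, -11, -4]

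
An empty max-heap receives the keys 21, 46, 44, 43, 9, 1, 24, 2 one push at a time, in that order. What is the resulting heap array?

Insert 21:
  append 21 at index 0 → [21] (no swap needed)
Insert 46:
  append 46 at index 1 → [21, 46]
  46 > parent 21 at index 0, swap → [46, 21]
Insert 44:
  append 44 at index 2 → [46, 21, 44] (no swap needed)
Insert 43:
  append 43 at index 3 → [46, 21, 44, 43]
  43 > parent 21 at index 1, swap → [46, 43, 44, 21]
Insert 9:
  append 9 at index 4 → [46, 43, 44, 21, 9] (no swap needed)
Insert 1:
  append 1 at index 5 → [46, 43, 44, 21, 9, 1] (no swap needed)
Insert 24:
  append 24 at index 6 → [46, 43, 44, 21, 9, 1, 24] (no swap needed)
Insert 2:
  append 2 at index 7 → [46, 43, 44, 21, 9, 1, 24, 2] (no swap needed)

[46, 43, 44, 21, 9, 1, 24, 2]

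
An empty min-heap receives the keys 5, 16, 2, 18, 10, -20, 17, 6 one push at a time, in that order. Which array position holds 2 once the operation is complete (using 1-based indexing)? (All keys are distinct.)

3

Insert 5:
  append 5 at index 1 → [5] (no swap needed)
Insert 16:
  append 16 at index 2 → [5, 16] (no swap needed)
Insert 2:
  append 2 at index 3 → [5, 16, 2]
  2 < parent 5 at index 1, swap → [2, 16, 5]
Insert 18:
  append 18 at index 4 → [2, 16, 5, 18] (no swap needed)
Insert 10:
  append 10 at index 5 → [2, 16, 5, 18, 10]
  10 < parent 16 at index 2, swap → [2, 10, 5, 18, 16]
Insert -20:
  append -20 at index 6 → [2, 10, 5, 18, 16, -20]
  -20 < parent 5 at index 3, swap → [2, 10, -20, 18, 16, 5]
  -20 < parent 2 at index 1, swap → [-20, 10, 2, 18, 16, 5]
Insert 17:
  append 17 at index 7 → [-20, 10, 2, 18, 16, 5, 17] (no swap needed)
Insert 6:
  append 6 at index 8 → [-20, 10, 2, 18, 16, 5, 17, 6]
  6 < parent 18 at index 4, swap → [-20, 10, 2, 6, 16, 5, 17, 18]
  6 < parent 10 at index 2, swap → [-20, 6, 2, 10, 16, 5, 17, 18]
resulting array: [-20, 6, 2, 10, 16, 5, 17, 18]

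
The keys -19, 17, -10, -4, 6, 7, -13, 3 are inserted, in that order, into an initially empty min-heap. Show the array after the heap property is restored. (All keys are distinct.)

Insert -19:
  append -19 at index 0 → [-19] (no swap needed)
Insert 17:
  append 17 at index 1 → [-19, 17] (no swap needed)
Insert -10:
  append -10 at index 2 → [-19, 17, -10] (no swap needed)
Insert -4:
  append -4 at index 3 → [-19, 17, -10, -4]
  -4 < parent 17 at index 1, swap → [-19, -4, -10, 17]
Insert 6:
  append 6 at index 4 → [-19, -4, -10, 17, 6] (no swap needed)
Insert 7:
  append 7 at index 5 → [-19, -4, -10, 17, 6, 7] (no swap needed)
Insert -13:
  append -13 at index 6 → [-19, -4, -10, 17, 6, 7, -13]
  -13 < parent -10 at index 2, swap → [-19, -4, -13, 17, 6, 7, -10]
Insert 3:
  append 3 at index 7 → [-19, -4, -13, 17, 6, 7, -10, 3]
  3 < parent 17 at index 3, swap → [-19, -4, -13, 3, 6, 7, -10, 17]

[-19, -4, -13, 3, 6, 7, -10, 17]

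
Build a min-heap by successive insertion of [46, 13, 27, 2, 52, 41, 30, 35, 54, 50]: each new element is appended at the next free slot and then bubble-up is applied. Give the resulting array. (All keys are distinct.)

[2, 13, 27, 35, 50, 41, 30, 46, 54, 52]

Insert 46:
  append 46 at index 0 → [46] (no swap needed)
Insert 13:
  append 13 at index 1 → [46, 13]
  13 < parent 46 at index 0, swap → [13, 46]
Insert 27:
  append 27 at index 2 → [13, 46, 27] (no swap needed)
Insert 2:
  append 2 at index 3 → [13, 46, 27, 2]
  2 < parent 46 at index 1, swap → [13, 2, 27, 46]
  2 < parent 13 at index 0, swap → [2, 13, 27, 46]
Insert 52:
  append 52 at index 4 → [2, 13, 27, 46, 52] (no swap needed)
Insert 41:
  append 41 at index 5 → [2, 13, 27, 46, 52, 41] (no swap needed)
Insert 30:
  append 30 at index 6 → [2, 13, 27, 46, 52, 41, 30] (no swap needed)
Insert 35:
  append 35 at index 7 → [2, 13, 27, 46, 52, 41, 30, 35]
  35 < parent 46 at index 3, swap → [2, 13, 27, 35, 52, 41, 30, 46]
Insert 54:
  append 54 at index 8 → [2, 13, 27, 35, 52, 41, 30, 46, 54] (no swap needed)
Insert 50:
  append 50 at index 9 → [2, 13, 27, 35, 52, 41, 30, 46, 54, 50]
  50 < parent 52 at index 4, swap → [2, 13, 27, 35, 50, 41, 30, 46, 54, 52]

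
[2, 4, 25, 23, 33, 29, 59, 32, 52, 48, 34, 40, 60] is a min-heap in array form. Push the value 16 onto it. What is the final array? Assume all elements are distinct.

[2, 4, 16, 23, 33, 29, 25, 32, 52, 48, 34, 40, 60, 59]

append 16 at index 13 → [2, 4, 25, 23, 33, 29, 59, 32, 52, 48, 34, 40, 60, 16]
16 < parent 59 at index 6, swap → [2, 4, 25, 23, 33, 29, 16, 32, 52, 48, 34, 40, 60, 59]
16 < parent 25 at index 2, swap → [2, 4, 16, 23, 33, 29, 25, 32, 52, 48, 34, 40, 60, 59]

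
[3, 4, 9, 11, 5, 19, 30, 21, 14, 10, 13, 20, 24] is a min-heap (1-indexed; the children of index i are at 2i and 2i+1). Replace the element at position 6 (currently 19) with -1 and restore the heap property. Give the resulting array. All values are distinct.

set index 6 from 19 to -1 → [3, 4, 9, 11, 5, -1, 30, 21, 14, 10, 13, 20, 24]
-1 < parent 9 at index 3, swap → [3, 4, -1, 11, 5, 9, 30, 21, 14, 10, 13, 20, 24]
-1 < parent 3 at index 1, swap → [-1, 4, 3, 11, 5, 9, 30, 21, 14, 10, 13, 20, 24]

[-1, 4, 3, 11, 5, 9, 30, 21, 14, 10, 13, 20, 24]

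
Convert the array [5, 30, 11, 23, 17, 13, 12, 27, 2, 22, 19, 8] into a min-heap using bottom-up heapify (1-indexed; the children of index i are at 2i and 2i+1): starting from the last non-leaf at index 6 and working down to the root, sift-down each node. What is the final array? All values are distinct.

[2, 5, 8, 23, 17, 11, 12, 27, 30, 22, 19, 13]

sift down from index 6:
  13 vs only child 8 at index 12, swap → [5, 30, 11, 23, 17, 8, 12, 27, 2, 22, 19, 13]
sift down from index 5: already satisfies heap property
sift down from index 4:
  23 vs smaller child 2 at index 9, swap → [5, 30, 11, 2, 17, 8, 12, 27, 23, 22, 19, 13]
sift down from index 3:
  11 vs smaller child 8 at index 6, swap → [5, 30, 8, 2, 17, 11, 12, 27, 23, 22, 19, 13]
sift down from index 2:
  30 vs smaller child 2 at index 4, swap → [5, 2, 8, 30, 17, 11, 12, 27, 23, 22, 19, 13]
  30 vs smaller child 23 at index 9, swap → [5, 2, 8, 23, 17, 11, 12, 27, 30, 22, 19, 13]
sift down from index 1:
  5 vs smaller child 2 at index 2, swap → [2, 5, 8, 23, 17, 11, 12, 27, 30, 22, 19, 13]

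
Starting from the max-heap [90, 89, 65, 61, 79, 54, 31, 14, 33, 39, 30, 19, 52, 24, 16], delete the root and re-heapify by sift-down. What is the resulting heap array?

remove root 90; move last element 16 to root → [16, 89, 65, 61, 79, 54, 31, 14, 33, 39, 30, 19, 52, 24]
16 vs larger child 89 at index 1, swap → [89, 16, 65, 61, 79, 54, 31, 14, 33, 39, 30, 19, 52, 24]
16 vs larger child 79 at index 4, swap → [89, 79, 65, 61, 16, 54, 31, 14, 33, 39, 30, 19, 52, 24]
16 vs larger child 39 at index 9, swap → [89, 79, 65, 61, 39, 54, 31, 14, 33, 16, 30, 19, 52, 24]

[89, 79, 65, 61, 39, 54, 31, 14, 33, 16, 30, 19, 52, 24]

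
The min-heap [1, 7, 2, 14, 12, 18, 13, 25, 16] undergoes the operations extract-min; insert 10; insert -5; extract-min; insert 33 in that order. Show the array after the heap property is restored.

[2, 7, 13, 10, 12, 18, 16, 25, 14, 33]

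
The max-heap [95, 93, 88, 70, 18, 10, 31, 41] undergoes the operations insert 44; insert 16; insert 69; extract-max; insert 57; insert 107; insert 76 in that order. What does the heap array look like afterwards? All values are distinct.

[107, 70, 93, 44, 69, 88, 31, 41, 18, 16, 57, 10, 76]

insert 44:
  append 44 at index 8 → [95, 93, 88, 70, 18, 10, 31, 41, 44] (no swap needed)
insert 16:
  append 16 at index 9 → [95, 93, 88, 70, 18, 10, 31, 41, 44, 16] (no swap needed)
insert 69:
  append 69 at index 10 → [95, 93, 88, 70, 18, 10, 31, 41, 44, 16, 69]
  69 > parent 18 at index 4, swap → [95, 93, 88, 70, 69, 10, 31, 41, 44, 16, 18]
extract-max → returns 95:
  remove root 95; move last element 18 to root → [18, 93, 88, 70, 69, 10, 31, 41, 44, 16]
  18 vs larger child 93 at index 1, swap → [93, 18, 88, 70, 69, 10, 31, 41, 44, 16]
  18 vs larger child 70 at index 3, swap → [93, 70, 88, 18, 69, 10, 31, 41, 44, 16]
  18 vs larger child 44 at index 8, swap → [93, 70, 88, 44, 69, 10, 31, 41, 18, 16]
insert 57:
  append 57 at index 10 → [93, 70, 88, 44, 69, 10, 31, 41, 18, 16, 57] (no swap needed)
insert 107:
  append 107 at index 11 → [93, 70, 88, 44, 69, 10, 31, 41, 18, 16, 57, 107]
  107 > parent 10 at index 5, swap → [93, 70, 88, 44, 69, 107, 31, 41, 18, 16, 57, 10]
  107 > parent 88 at index 2, swap → [93, 70, 107, 44, 69, 88, 31, 41, 18, 16, 57, 10]
  107 > parent 93 at index 0, swap → [107, 70, 93, 44, 69, 88, 31, 41, 18, 16, 57, 10]
insert 76:
  append 76 at index 12 → [107, 70, 93, 44, 69, 88, 31, 41, 18, 16, 57, 10, 76] (no swap needed)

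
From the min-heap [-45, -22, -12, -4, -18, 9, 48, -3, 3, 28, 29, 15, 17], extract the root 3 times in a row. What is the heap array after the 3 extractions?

extract-min #1 returns -45:
  remove root -45; move last element 17 to root → [17, -22, -12, -4, -18, 9, 48, -3, 3, 28, 29, 15]
  17 vs smaller child -22 at index 1, swap → [-22, 17, -12, -4, -18, 9, 48, -3, 3, 28, 29, 15]
  17 vs smaller child -18 at index 4, swap → [-22, -18, -12, -4, 17, 9, 48, -3, 3, 28, 29, 15]
extract-min #2 returns -22:
  remove root -22; move last element 15 to root → [15, -18, -12, -4, 17, 9, 48, -3, 3, 28, 29]
  15 vs smaller child -18 at index 1, swap → [-18, 15, -12, -4, 17, 9, 48, -3, 3, 28, 29]
  15 vs smaller child -4 at index 3, swap → [-18, -4, -12, 15, 17, 9, 48, -3, 3, 28, 29]
  15 vs smaller child -3 at index 7, swap → [-18, -4, -12, -3, 17, 9, 48, 15, 3, 28, 29]
extract-min #3 returns -18:
  remove root -18; move last element 29 to root → [29, -4, -12, -3, 17, 9, 48, 15, 3, 28]
  29 vs smaller child -12 at index 2, swap → [-12, -4, 29, -3, 17, 9, 48, 15, 3, 28]
  29 vs smaller child 9 at index 5, swap → [-12, -4, 9, -3, 17, 29, 48, 15, 3, 28]

[-12, -4, 9, -3, 17, 29, 48, 15, 3, 28]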